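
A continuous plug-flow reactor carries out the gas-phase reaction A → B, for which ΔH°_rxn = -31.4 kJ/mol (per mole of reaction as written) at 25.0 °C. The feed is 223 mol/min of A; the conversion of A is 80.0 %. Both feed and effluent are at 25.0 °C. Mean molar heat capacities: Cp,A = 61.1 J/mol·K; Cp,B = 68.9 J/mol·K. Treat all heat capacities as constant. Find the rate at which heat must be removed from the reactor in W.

Q_out = 93400 W

Extent of reaction ξ = 0.800 × 223 = 178.4 mol/min
Reaction term: ξ·ΔH°_rxn = 178.4 × -31.4 = -5601.8 kJ/min
Q = ΔH = -5601.8 kJ/min = -93.363 kW
Heat removed = 93363 W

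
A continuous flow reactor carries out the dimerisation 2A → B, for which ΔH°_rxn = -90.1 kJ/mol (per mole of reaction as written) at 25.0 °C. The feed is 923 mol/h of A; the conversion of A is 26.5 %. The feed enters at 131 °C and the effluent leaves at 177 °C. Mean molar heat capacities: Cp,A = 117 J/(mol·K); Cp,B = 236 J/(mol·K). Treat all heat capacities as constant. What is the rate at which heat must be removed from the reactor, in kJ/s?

Q_out = 1.67 kJ/s

Extent of reaction ξ = 0.265 × 923 / 2 = 122.3 mol/h
Reaction term: ξ·ΔH°_rxn = 122.3 × -90.1 = -11019 kJ/h
Sensible, feed 131→25 °C: -11447 kJ/h
Outlet flows (mol/h): A 678.4, B 122.3
Sensible, products 25→177 °C: 16452 kJ/h
Q = ΔH = -6014.2 kJ/h = -1.6706 kW
Heat removed = 1.6706 kJ/s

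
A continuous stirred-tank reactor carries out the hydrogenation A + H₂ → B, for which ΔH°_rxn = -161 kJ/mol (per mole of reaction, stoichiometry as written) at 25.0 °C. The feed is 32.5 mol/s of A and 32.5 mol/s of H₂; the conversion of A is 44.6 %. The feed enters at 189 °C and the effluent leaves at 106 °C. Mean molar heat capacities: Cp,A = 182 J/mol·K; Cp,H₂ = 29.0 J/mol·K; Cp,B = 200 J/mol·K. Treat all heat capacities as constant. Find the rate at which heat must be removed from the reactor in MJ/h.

Q_out = 10500 MJ/h

Extent of reaction ξ = 0.446 × 32.5 = 14.495 mol/s
Reaction term: ξ·ΔH°_rxn = 14.495 × -161 = -2333.7 kJ/s
Sensible, feed 189→25 °C: -1124.6 kJ/s
Outlet flows (mol/s): A 18.005, H₂ 18.005, B 14.495
Sensible, products 25→106 °C: 542.54 kJ/s
Q = ΔH = -2915.8 kJ/s = -2915.8 kW
Heat removed = 10497 MJ/h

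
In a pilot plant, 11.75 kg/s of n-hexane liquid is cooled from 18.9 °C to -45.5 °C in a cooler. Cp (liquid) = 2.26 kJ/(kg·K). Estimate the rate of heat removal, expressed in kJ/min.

Q = ṁ·Cp·ΔT = 11.75 × 2.26 × (-45.5 − 18.9) = -1710.1 kJ/s
Cooling duty = 102610 kJ/min

Q_c = 103000 kJ/min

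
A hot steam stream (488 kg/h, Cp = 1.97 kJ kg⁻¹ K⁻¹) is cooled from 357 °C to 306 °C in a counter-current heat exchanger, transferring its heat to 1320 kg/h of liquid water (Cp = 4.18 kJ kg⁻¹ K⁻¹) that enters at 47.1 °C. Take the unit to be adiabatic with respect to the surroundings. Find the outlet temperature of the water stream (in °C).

T_c,out = 56.0 °C

Heat released by hot stream: Q = 488 × 1.97 × (357 − 306) = 49029 kJ/h
Energy balance on cold side (adiabatic exchanger): Q = ṁ_c·Cp_c·(T_c,out − T_c,in)
T_c,out = 47.1 + 49029/(1320 × 4.18) = 55.986 °C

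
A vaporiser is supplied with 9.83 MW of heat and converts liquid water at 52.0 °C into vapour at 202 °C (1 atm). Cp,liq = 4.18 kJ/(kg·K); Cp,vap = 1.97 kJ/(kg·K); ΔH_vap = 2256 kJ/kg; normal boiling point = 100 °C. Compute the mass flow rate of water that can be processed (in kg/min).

ṁ = 222 kg/min

Δh = 4.18×(100−52.0) + 2256 + 1.97×(202−100) = 2657.6 kJ/kg
Q = 9.83 MW = 9830 kJ/s = 589800 kJ/min
ṁ = Q/Δh = 589800 / 2657.6 = 221.93 kg/min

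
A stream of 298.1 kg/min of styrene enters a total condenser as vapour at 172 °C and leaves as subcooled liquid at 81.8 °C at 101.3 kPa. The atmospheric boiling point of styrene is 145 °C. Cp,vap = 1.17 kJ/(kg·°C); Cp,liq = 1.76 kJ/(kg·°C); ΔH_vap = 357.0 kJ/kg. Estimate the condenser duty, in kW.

vapour 172→145 °C: -31.59 kJ/kg
condensation at 145 °C: -357 kJ/kg
liquid 145→81.8 °C: -111.23 kJ/kg
Δh = -31.59 + -357 + -111.23 = -499.82 kJ/kg
Q = ṁ·Δh = 298.1 kg/min × -499.82 kJ/kg = -149000 kJ/min
|Q| = 2483.3 kW

Q_c = 2480 kW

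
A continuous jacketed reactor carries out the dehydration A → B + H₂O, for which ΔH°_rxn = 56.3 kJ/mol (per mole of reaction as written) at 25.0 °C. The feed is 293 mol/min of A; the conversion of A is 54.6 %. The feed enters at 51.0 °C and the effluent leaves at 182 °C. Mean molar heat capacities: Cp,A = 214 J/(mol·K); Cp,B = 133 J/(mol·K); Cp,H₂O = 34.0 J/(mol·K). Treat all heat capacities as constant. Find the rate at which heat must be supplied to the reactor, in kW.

Extent of reaction ξ = 0.546 × 293 = 159.98 mol/min
Reaction term: ξ·ΔH°_rxn = 159.98 × 56.3 = 9006.8 kJ/min
Sensible, feed 51.0→25 °C: -1630.3 kJ/min
Outlet flows (mol/min): A 133.02, B 159.98, H₂O 159.98
Sensible, products 25→182 °C: 8663.7 kJ/min
Q = ΔH = 16040 kJ/min = 267.34 kW
Heat supplied = 267.34 kW

Q_in = 267 kW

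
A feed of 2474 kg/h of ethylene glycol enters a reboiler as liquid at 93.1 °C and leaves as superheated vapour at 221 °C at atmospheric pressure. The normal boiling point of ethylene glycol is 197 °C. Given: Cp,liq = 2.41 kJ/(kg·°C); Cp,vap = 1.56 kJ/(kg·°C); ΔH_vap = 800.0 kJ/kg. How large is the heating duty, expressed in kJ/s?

liquid 93.1→197 °C: 250.4 kJ/kg
vaporisation at 197 °C: 800 kJ/kg
vapour 197→221 °C: 37.44 kJ/kg
Δh = 250.4 + 800 + 37.44 = 1087.8 kJ/kg
Q = ṁ·Δh = 2474 kg/h × 1087.8 kJ/kg = 2.6913e+06 kJ/h
|Q| = 747.59 kW

Q = 748 kJ/s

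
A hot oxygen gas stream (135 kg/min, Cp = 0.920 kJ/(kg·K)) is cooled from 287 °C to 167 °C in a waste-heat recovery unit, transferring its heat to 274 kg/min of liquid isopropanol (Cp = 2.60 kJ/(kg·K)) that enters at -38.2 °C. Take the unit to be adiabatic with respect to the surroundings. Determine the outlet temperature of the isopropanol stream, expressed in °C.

Heat released by hot stream: Q = 135 × 0.920 × (287 − 167) = 14904 kJ/min
Energy balance on cold side (adiabatic exchanger): Q = ṁ_c·Cp_c·(T_c,out − T_c,in)
T_c,out = -38.2 + 14904/(274 × 2.60) = -17.279 °C

T_c,out = -17.3 °C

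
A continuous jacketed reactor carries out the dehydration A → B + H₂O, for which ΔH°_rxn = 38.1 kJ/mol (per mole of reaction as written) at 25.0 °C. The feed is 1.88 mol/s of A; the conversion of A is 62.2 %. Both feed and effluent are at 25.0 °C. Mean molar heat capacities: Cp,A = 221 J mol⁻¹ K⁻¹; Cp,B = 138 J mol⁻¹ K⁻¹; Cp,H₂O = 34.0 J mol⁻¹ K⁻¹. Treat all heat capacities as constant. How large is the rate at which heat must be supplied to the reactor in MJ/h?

Extent of reaction ξ = 0.622 × 1.88 = 1.1694 mol/s
Reaction term: ξ·ΔH°_rxn = 1.1694 × 38.1 = 44.553 kJ/s
Q = ΔH = 44.553 kJ/s = 44.553 kW
Heat supplied = 160.39 MJ/h

Q_in = 160 MJ/h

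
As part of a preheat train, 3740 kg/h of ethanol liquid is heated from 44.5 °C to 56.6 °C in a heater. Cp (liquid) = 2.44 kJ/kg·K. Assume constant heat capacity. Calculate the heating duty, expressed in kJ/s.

Q = 30.7 kJ/s

Q = ṁ·Cp·ΔT = 3740 × 2.44 × (56.6 − 44.5) = 110420 kJ/h
Converting: 110420 / 3600 s = 30.672 kW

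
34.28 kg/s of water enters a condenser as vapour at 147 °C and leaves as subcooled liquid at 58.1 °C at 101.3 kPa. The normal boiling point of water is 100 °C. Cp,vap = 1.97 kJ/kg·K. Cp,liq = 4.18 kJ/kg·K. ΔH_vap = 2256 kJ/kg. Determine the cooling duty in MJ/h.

Q_c = 311000 MJ/h

vapour 147→100 °C: -92.59 kJ/kg
condensation at 100 °C: -2256 kJ/kg
liquid 100→58.1 °C: -175.14 kJ/kg
Δh = -92.59 + -2256 + -175.14 = -2523.7 kJ/kg
Q = ṁ·Δh = 34.28 kg/s × -2523.7 kJ/kg = -86514 kJ/s
|Q| = 86514 kW = 311450 MJ/h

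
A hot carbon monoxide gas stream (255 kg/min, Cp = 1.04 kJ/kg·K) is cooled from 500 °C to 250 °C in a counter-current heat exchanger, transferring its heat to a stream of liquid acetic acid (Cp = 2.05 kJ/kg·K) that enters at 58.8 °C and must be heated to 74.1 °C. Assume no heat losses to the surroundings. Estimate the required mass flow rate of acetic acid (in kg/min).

ṁ_c = 2110 kg/min

Heat released by hot stream: Q = 255 × 1.04 × (500 − 250) = 66300 kJ/min
Energy balance on cold side (adiabatic exchanger): Q = ṁ_c·Cp_c·(T_c,out − T_c,in)
ṁ_c = 66300 / [2.05 × (74.1 − 58.8)] = 2113.8 kg/min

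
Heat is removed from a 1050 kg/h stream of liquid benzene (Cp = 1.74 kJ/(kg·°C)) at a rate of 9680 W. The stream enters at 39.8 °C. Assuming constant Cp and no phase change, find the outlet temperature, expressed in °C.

T_out = 20.7 °C

Q = 9680 W = 34848 kJ/h
ΔT = Q/(ṁ·Cp) = 34848/(1050×1.74) = 19.074 K
T_out = 39.8 − 19.074 = 20.726 °C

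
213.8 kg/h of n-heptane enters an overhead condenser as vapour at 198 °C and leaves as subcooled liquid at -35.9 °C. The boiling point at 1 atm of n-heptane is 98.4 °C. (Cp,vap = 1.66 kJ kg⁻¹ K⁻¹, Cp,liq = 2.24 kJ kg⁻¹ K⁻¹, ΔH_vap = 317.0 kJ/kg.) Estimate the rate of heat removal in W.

Q_c = 46500 W

vapour 198→98.4 °C: -165.34 kJ/kg
condensation at 98.4 °C: -317 kJ/kg
liquid 98.4→-35.9 °C: -300.83 kJ/kg
Δh = -165.34 + -317 + -300.83 = -783.17 kJ/kg
Q = ṁ·Δh = 213.8 kg/h × -783.17 kJ/kg = -167440 kJ/h
|Q| = 46.511 kW = 46511 W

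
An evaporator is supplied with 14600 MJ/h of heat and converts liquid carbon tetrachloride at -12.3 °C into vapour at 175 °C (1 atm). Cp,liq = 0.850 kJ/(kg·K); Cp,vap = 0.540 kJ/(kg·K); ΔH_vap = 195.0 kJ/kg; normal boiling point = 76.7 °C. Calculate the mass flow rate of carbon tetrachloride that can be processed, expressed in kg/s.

Δh = 0.850×(76.7−-12.3) + 195.0 + 0.540×(175−76.7) = 323.73 kJ/kg
Q = 14600 MJ/h = 4055.6 kJ/s = 4055.6 kJ/s
ṁ = Q/Δh = 4055.6 / 323.73 = 12.528 kg/s

ṁ = 12.5 kg/s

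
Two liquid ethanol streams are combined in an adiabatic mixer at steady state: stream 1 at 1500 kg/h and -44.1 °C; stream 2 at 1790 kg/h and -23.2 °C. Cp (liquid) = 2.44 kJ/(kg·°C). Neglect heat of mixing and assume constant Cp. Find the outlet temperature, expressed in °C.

T_out = -32.7 °C

Energy balance with Q = 0: Σ ṁᵢCp,ᵢ(T_out − Tᵢ) = 0
Σ ṁᵢCp,ᵢTᵢ = 1500×2.44×-44.1 + 1790×2.44×-23.2 = -262730
Σ ṁᵢCp,ᵢ = 1500×2.44 + 1790×2.44 = 8027.6
T_out = -262730 / 8027.6 = -32.729 °C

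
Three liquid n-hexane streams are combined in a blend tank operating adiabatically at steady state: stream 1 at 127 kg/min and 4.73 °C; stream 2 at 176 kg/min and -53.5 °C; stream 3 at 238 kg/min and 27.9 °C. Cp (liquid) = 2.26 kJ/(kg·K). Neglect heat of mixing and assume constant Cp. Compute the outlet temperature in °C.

T_out = -4.02 °C

No heat crosses the boundary, so H_out = H_in.
T_out = Σ ṁᵢCp,ᵢTᵢ / Σ ṁᵢCp,ᵢ
      = -4915.7 / 1222.7 = -4.0205 °C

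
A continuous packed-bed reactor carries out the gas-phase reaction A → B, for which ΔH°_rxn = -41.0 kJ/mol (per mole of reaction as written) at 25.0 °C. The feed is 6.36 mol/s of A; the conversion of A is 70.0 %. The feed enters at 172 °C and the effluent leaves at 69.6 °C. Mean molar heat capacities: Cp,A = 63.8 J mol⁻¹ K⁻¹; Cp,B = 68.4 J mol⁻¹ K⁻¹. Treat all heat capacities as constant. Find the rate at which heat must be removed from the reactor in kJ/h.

Extent of reaction ξ = 0.700 × 6.36 = 4.452 mol/s
Reaction term: ξ·ΔH°_rxn = 4.452 × -41.0 = -182.53 kJ/s
Sensible, feed 172→25 °C: -59.648 kJ/s
Outlet flows (mol/s): A 1.908, B 4.452
Sensible, products 25→69.6 °C: 19.011 kJ/s
Q = ΔH = -223.17 kJ/s = -223.17 kW
Heat removed = 803410 kJ/h

Q_out = 803000 kJ/h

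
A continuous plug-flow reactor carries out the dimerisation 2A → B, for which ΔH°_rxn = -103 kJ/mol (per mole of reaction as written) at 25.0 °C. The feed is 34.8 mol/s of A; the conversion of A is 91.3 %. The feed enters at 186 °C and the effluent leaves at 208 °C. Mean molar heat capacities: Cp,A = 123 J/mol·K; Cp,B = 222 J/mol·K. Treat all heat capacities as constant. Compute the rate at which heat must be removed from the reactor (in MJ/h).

Q_out = 5800 MJ/h

Extent of reaction ξ = 0.913 × 34.8 / 2 = 15.886 mol/s
Reaction term: ξ·ΔH°_rxn = 15.886 × -103 = -1636.3 kJ/s
Sensible, feed 186→25 °C: -689.14 kJ/s
Outlet flows (mol/s): A 3.0276, B 15.886
Sensible, products 25→208 °C: 713.54 kJ/s
Q = ΔH = -1611.9 kJ/s = -1611.9 kW
Heat removed = 5802.8 MJ/h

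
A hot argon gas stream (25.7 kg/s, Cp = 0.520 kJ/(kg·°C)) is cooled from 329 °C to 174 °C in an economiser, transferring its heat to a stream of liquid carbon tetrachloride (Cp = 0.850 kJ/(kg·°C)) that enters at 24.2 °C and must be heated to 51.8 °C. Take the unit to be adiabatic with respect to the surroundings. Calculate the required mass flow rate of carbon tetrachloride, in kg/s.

ṁ_c = 88.3 kg/s

Heat released by hot stream: Q = 25.7 × 0.520 × (329 − 174) = 2071.4 kJ/s
Energy balance on cold side (adiabatic exchanger): Q = ṁ_c·Cp_c·(T_c,out − T_c,in)
ṁ_c = 2071.4 / [0.850 × (51.8 − 24.2)] = 88.296 kg/s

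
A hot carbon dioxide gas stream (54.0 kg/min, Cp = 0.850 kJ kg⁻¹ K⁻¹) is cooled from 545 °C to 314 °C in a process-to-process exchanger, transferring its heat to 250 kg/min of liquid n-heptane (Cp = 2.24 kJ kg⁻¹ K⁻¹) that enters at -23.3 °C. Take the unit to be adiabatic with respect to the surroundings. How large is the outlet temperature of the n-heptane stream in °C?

T_c,out = -4.37 °C

Heat released by hot stream: Q = 54.0 × 0.850 × (545 − 314) = 10603 kJ/min
Energy balance on cold side (adiabatic exchanger): Q = ṁ_c·Cp_c·(T_c,out − T_c,in)
T_c,out = -23.3 + 10603/(250 × 2.24) = -4.3663 °C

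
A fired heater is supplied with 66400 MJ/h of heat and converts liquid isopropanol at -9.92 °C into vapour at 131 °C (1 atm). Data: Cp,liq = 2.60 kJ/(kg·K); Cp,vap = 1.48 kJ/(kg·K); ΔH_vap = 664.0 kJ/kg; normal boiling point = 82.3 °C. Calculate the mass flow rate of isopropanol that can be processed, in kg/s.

Δh = 2.60×(82.3−-9.92) + 664.0 + 1.48×(131−82.3) = 975.85 kJ/kg
Q = 66400 MJ/h = 18444 kJ/s = 18444 kJ/s
ṁ = Q/Δh = 18444 / 975.85 = 18.901 kg/s

ṁ = 18.9 kg/s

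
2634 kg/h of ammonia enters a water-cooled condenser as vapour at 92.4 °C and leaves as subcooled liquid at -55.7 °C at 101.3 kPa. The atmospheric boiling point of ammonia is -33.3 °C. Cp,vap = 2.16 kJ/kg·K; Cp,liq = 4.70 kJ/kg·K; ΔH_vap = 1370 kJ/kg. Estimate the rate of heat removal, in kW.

vapour 92.4→-33.3 °C: -271.51 kJ/kg
condensation at -33.3 °C: -1370 kJ/kg
liquid -33.3→-55.7 °C: -105.28 kJ/kg
Δh = -271.51 + -1370 + -105.28 = -1746.8 kJ/kg
Q = ṁ·Δh = 2634 kg/h × -1746.8 kJ/kg = -4.6011e+06 kJ/h
|Q| = 1278.1 kW

Q_c = 1280 kW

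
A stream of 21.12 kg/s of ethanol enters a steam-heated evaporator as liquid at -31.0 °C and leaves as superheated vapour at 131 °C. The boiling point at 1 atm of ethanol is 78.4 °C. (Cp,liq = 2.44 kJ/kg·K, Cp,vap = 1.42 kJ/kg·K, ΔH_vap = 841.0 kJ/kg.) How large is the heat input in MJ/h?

Q = 89900 MJ/h

liquid -31.0→78.4 °C: 266.94 kJ/kg
vaporisation at 78.4 °C: 841 kJ/kg
vapour 78.4→131 °C: 74.692 kJ/kg
Δh = 266.94 + 841 + 74.692 = 1182.6 kJ/kg
Q = ṁ·Δh = 21.12 kg/s × 1182.6 kJ/kg = 24977 kJ/s
|Q| = 24977 kW = 89918 MJ/h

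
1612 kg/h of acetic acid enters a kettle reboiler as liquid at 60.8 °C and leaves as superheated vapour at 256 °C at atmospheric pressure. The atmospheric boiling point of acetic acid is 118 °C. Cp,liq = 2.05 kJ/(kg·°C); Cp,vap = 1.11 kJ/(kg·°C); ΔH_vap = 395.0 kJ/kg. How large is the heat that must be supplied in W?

Q = 298000 W

liquid 60.8→118 °C: 117.26 kJ/kg
vaporisation at 118 °C: 395 kJ/kg
vapour 118→256 °C: 153.18 kJ/kg
Δh = 117.26 + 395 + 153.18 = 665.44 kJ/kg
Q = ṁ·Δh = 1612 kg/h × 665.44 kJ/kg = 1.0727e+06 kJ/h
|Q| = 297.97 kW = 297970 W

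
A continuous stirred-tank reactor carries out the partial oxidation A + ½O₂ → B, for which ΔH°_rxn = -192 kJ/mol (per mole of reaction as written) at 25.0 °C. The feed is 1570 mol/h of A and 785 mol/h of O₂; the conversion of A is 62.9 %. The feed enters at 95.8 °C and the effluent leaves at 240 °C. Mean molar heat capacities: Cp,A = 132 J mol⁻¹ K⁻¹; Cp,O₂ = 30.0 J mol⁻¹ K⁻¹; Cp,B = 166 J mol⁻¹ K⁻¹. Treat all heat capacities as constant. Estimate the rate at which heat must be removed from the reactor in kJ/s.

Q_out = 42.3 kJ/s

Extent of reaction ξ = 0.629 × 1570 = 987.53 mol/h
Reaction term: ξ·ΔH°_rxn = 987.53 × -192 = -189610 kJ/h
Sensible, feed 95.8→25 °C: -16340 kJ/h
Outlet flows (mol/h): A 582.47, O₂ 291.24, B 987.53
Sensible, products 25→240 °C: 53654 kJ/h
Q = ΔH = -152290 kJ/h = -42.303 kW
Heat removed = 42.303 kJ/s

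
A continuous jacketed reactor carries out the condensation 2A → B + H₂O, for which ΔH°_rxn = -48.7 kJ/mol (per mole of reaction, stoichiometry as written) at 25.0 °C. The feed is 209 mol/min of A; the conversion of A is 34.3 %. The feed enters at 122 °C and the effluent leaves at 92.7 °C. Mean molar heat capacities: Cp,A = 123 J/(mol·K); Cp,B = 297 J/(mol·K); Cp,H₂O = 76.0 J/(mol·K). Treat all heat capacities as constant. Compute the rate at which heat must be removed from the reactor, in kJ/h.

Q_out = 131000 kJ/h

Extent of reaction ξ = 0.343 × 209 / 2 = 35.844 mol/min
Reaction term: ξ·ΔH°_rxn = 35.844 × -48.7 = -1745.6 kJ/min
Sensible, feed 122→25 °C: -2493.6 kJ/min
Outlet flows (mol/min): A 137.31, B 35.844, H₂O 35.844
Sensible, products 25→92.7 °C: 2048.5 kJ/min
Q = ΔH = -2190.6 kJ/min = -36.51 kW
Heat removed = 131440 kJ/h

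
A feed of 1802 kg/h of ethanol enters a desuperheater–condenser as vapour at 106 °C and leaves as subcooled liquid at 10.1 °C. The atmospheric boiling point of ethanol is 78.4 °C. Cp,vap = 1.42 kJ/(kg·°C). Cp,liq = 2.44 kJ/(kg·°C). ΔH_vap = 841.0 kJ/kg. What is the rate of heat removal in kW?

vapour 106→78.4 °C: -39.192 kJ/kg
condensation at 78.4 °C: -841 kJ/kg
liquid 78.4→10.1 °C: -166.65 kJ/kg
Δh = -39.192 + -841 + -166.65 = -1046.8 kJ/kg
Q = ṁ·Δh = 1802 kg/h × -1046.8 kJ/kg = -1.8864e+06 kJ/h
|Q| = 524 kW

Q_c = 524 kW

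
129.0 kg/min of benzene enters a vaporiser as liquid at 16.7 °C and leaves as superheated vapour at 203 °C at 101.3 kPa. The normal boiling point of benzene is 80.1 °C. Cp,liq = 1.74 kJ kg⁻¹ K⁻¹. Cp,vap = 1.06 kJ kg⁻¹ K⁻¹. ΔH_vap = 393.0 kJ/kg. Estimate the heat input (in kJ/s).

Q = 1360 kJ/s

liquid 16.7→80.1 °C: 110.32 kJ/kg
vaporisation at 80.1 °C: 393 kJ/kg
vapour 80.1→203 °C: 130.27 kJ/kg
Δh = 110.32 + 393 + 130.27 = 633.59 kJ/kg
Q = ṁ·Δh = 129.0 kg/min × 633.59 kJ/kg = 81733 kJ/min
|Q| = 1362.2 kW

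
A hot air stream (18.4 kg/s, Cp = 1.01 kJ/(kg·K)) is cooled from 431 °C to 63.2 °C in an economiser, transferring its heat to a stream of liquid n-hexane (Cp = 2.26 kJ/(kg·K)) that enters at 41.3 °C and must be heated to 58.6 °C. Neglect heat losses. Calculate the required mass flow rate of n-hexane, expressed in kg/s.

Heat released by hot stream: Q = 18.4 × 1.01 × (431 − 63.2) = 6835.2 kJ/s
Energy balance on cold side (adiabatic exchanger): Q = ṁ_c·Cp_c·(T_c,out − T_c,in)
ṁ_c = 6835.2 / [2.26 × (58.6 − 41.3)] = 174.82 kg/s

ṁ_c = 175 kg/s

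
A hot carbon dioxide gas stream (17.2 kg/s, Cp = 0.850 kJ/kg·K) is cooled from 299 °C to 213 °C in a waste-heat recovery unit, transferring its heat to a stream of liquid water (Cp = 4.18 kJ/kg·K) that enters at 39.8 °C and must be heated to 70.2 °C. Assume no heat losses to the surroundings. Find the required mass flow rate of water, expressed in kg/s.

ṁ_c = 9.89 kg/s

Heat released by hot stream: Q = 17.2 × 0.850 × (299 − 213) = 1257.3 kJ/s
Energy balance on cold side (adiabatic exchanger): Q = ṁ_c·Cp_c·(T_c,out − T_c,in)
ṁ_c = 1257.3 / [4.18 × (70.2 − 39.8)] = 9.8945 kg/s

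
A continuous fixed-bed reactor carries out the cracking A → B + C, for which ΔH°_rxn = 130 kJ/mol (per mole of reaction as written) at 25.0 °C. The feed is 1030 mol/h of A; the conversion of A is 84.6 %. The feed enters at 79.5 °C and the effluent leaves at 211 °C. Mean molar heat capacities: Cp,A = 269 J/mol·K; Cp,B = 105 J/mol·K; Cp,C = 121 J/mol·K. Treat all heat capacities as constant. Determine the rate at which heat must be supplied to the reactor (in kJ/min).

Q_in = 2380 kJ/min

Extent of reaction ξ = 0.846 × 1030 = 871.38 mol/h
Reaction term: ξ·ΔH°_rxn = 871.38 × 130 = 113280 kJ/h
Sensible, feed 79.5→25 °C: -15100 kJ/h
Outlet flows (mol/h): A 158.62, B 871.38, C 871.38
Sensible, products 25→211 °C: 44566 kJ/h
Q = ΔH = 142740 kJ/h = 39.651 kW
Heat supplied = 2379.1 kJ/min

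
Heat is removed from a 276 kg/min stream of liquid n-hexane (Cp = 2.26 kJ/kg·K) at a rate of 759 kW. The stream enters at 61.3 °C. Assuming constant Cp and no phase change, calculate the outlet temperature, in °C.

T_out = -11.7 °C

Q = 759 kW = 45540 kJ/min
ΔT = Q/(ṁ·Cp) = 45540/(276×2.26) = 73.009 K
T_out = 61.3 − 73.009 = -11.709 °C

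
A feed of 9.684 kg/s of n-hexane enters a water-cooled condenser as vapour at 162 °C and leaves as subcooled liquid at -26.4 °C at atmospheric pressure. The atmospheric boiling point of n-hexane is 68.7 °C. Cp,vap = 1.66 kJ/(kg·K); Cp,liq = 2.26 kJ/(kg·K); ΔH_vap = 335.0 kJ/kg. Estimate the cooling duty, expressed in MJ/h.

vapour 162→68.7 °C: -154.88 kJ/kg
condensation at 68.7 °C: -335 kJ/kg
liquid 68.7→-26.4 °C: -214.93 kJ/kg
Δh = -154.88 + -335 + -214.93 = -704.8 kJ/kg
Q = ṁ·Δh = 9.684 kg/s × -704.8 kJ/kg = -6825.3 kJ/s
|Q| = 6825.3 kW = 24571 MJ/h

Q_c = 24600 MJ/h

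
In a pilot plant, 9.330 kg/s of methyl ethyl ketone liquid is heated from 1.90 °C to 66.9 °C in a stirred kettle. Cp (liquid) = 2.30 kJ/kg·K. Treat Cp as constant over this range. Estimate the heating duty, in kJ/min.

Q = 83700 kJ/min

Q = ṁ·Cp·ΔT = 9.330 × 2.30 × (66.9 − 1.90) = 1394.8 kJ/s
Heating duty = 83690 kJ/min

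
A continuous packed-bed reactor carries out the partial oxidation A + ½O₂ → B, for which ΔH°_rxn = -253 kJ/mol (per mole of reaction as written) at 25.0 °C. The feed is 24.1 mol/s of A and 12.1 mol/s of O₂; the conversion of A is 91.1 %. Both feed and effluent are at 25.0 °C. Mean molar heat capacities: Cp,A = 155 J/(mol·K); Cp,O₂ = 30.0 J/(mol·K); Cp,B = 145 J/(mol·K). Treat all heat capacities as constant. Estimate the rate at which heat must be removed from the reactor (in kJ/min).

Extent of reaction ξ = 0.911 × 24.1 = 21.955 mol/s
Reaction term: ξ·ΔH°_rxn = 21.955 × -253 = -5554.6 kJ/s
Q = ΔH = -5554.6 kJ/s = -5554.6 kW
Heat removed = 333280 kJ/min

Q_out = 333000 kJ/min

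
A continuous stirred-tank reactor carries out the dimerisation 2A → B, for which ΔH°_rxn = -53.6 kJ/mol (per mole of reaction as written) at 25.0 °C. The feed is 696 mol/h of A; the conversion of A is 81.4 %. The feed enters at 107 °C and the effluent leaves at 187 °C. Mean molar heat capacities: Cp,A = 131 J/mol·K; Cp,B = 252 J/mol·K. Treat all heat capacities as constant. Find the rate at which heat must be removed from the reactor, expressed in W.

Extent of reaction ξ = 0.814 × 696 / 2 = 283.27 mol/h
Reaction term: ξ·ΔH°_rxn = 283.27 × -53.6 = -15183 kJ/h
Sensible, feed 107→25 °C: -7476.4 kJ/h
Outlet flows (mol/h): A 129.46, B 283.27
Sensible, products 25→187 °C: 14312 kJ/h
Q = ΔH = -8348.2 kJ/h = -2.3189 kW
Heat removed = 2318.9 W

Q_out = 2320 W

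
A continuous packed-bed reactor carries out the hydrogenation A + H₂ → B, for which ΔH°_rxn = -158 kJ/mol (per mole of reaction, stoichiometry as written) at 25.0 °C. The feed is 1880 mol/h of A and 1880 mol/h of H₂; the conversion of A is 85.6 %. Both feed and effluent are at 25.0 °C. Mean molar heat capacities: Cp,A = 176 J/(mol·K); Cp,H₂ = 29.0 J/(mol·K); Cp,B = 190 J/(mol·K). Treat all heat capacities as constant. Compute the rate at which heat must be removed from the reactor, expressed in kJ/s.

Extent of reaction ξ = 0.856 × 1880 = 1609.3 mol/h
Reaction term: ξ·ΔH°_rxn = 1609.3 × -158 = -254270 kJ/h
Q = ΔH = -254270 kJ/h = -70.63 kW
Heat removed = 70.63 kJ/s

Q_out = 70.6 kJ/s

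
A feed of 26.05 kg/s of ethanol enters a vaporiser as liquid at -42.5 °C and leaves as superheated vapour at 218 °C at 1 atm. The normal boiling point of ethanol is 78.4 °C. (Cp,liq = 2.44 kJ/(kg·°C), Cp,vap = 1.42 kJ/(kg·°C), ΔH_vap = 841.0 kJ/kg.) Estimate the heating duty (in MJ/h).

liquid -42.5→78.4 °C: 295 kJ/kg
vaporisation at 78.4 °C: 841 kJ/kg
vapour 78.4→218 °C: 198.23 kJ/kg
Δh = 295 + 841 + 198.23 = 1334.2 kJ/kg
Q = ṁ·Δh = 26.05 kg/s × 1334.2 kJ/kg = 34757 kJ/s
|Q| = 34757 kW = 125120 MJ/h

Q = 125000 MJ/h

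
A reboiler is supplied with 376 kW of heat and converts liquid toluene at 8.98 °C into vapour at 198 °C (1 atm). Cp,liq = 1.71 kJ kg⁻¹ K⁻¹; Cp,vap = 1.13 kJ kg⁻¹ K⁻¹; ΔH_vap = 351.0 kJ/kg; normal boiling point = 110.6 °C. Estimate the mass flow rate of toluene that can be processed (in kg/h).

ṁ = 2170 kg/h

Δh = 1.71×(110.6−8.98) + 351.0 + 1.13×(198−110.6) = 623.53 kJ/kg
Q = 376 kW = 376 kJ/s = 1.3536e+06 kJ/h
ṁ = Q/Δh = 1.3536e+06 / 623.53 = 2170.9 kg/h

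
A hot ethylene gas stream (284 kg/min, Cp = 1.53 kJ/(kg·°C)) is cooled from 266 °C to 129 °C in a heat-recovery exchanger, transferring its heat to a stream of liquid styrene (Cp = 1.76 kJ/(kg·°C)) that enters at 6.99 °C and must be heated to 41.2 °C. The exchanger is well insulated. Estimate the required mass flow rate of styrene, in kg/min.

Heat released by hot stream: Q = 284 × 1.53 × (266 − 129) = 59529 kJ/min
Energy balance on cold side (adiabatic exchanger): Q = ṁ_c·Cp_c·(T_c,out − T_c,in)
ṁ_c = 59529 / [1.76 × (41.2 − 6.99)] = 988.7 kg/min

ṁ_c = 989 kg/min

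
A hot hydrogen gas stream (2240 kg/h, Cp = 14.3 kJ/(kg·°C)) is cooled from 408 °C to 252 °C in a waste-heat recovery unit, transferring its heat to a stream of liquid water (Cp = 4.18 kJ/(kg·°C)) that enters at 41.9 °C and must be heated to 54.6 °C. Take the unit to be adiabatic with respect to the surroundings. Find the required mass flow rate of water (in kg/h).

ṁ_c = 94100 kg/h

Heat released by hot stream: Q = 2240 × 14.3 × (408 − 252) = 4.997e+06 kJ/h
Energy balance on cold side (adiabatic exchanger): Q = ṁ_c·Cp_c·(T_c,out − T_c,in)
ṁ_c = 4.997e+06 / [4.18 × (54.6 − 41.9)] = 94130 kg/h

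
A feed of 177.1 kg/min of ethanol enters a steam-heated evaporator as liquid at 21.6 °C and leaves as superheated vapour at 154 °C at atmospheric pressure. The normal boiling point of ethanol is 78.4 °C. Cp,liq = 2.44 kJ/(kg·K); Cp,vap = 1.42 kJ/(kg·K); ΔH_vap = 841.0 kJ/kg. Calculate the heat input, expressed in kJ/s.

liquid 21.6→78.4 °C: 138.59 kJ/kg
vaporisation at 78.4 °C: 841 kJ/kg
vapour 78.4→154 °C: 107.35 kJ/kg
Δh = 138.59 + 841 + 107.35 = 1086.9 kJ/kg
Q = ṁ·Δh = 177.1 kg/min × 1086.9 kJ/kg = 192500 kJ/min
|Q| = 3208.3 kW

Q = 3210 kJ/s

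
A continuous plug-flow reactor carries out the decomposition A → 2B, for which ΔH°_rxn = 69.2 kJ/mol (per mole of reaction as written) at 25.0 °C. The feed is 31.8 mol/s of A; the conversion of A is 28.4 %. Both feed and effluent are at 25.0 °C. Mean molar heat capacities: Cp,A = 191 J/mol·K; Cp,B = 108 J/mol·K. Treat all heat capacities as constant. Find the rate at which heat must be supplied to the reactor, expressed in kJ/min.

Extent of reaction ξ = 0.284 × 31.8 = 9.0312 mol/s
Reaction term: ξ·ΔH°_rxn = 9.0312 × 69.2 = 624.96 kJ/s
Q = ΔH = 624.96 kJ/s = 624.96 kW
Heat supplied = 37498 kJ/min

Q_in = 37500 kJ/min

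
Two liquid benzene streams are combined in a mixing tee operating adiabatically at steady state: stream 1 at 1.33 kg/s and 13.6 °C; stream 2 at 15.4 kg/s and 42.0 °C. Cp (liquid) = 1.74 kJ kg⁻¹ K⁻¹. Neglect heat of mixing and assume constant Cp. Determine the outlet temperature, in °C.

T_out = 39.7 °C

Energy balance with Q = 0: Σ ṁᵢCp,ᵢ(T_out − Tᵢ) = 0
Σ ṁᵢCp,ᵢTᵢ = 1.33×1.74×13.6 + 15.4×1.74×42.0 = 1156.9
Σ ṁᵢCp,ᵢ = 1.33×1.74 + 15.4×1.74 = 29.11
T_out = 1156.9 / 29.11 = 39.742 °C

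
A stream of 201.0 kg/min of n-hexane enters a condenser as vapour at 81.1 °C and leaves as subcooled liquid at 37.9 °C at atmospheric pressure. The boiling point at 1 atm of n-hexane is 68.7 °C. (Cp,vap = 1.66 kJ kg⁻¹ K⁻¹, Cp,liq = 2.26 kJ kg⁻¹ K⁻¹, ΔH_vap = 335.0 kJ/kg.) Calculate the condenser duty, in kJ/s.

vapour 81.1→68.7 °C: -20.584 kJ/kg
condensation at 68.7 °C: -335 kJ/kg
liquid 68.7→37.9 °C: -69.608 kJ/kg
Δh = -20.584 + -335 + -69.608 = -425.19 kJ/kg
Q = ṁ·Δh = 201.0 kg/min × -425.19 kJ/kg = -85464 kJ/min
|Q| = 1424.4 kW

Q_c = 1420 kJ/s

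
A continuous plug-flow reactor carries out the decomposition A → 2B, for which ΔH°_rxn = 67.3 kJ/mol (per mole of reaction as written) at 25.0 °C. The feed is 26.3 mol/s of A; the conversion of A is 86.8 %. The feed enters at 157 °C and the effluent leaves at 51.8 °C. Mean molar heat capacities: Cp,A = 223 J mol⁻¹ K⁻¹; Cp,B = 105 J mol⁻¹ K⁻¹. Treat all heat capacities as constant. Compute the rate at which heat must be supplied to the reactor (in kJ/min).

Q_in = 54700 kJ/min

Extent of reaction ξ = 0.868 × 26.3 = 22.828 mol/s
Reaction term: ξ·ΔH°_rxn = 22.828 × 67.3 = 1536.4 kJ/s
Sensible, feed 157→25 °C: -774.17 kJ/s
Outlet flows (mol/s): A 3.4716, B 45.657
Sensible, products 25→51.8 °C: 149.23 kJ/s
Q = ΔH = 911.41 kJ/s = 911.41 kW
Heat supplied = 54685 kJ/min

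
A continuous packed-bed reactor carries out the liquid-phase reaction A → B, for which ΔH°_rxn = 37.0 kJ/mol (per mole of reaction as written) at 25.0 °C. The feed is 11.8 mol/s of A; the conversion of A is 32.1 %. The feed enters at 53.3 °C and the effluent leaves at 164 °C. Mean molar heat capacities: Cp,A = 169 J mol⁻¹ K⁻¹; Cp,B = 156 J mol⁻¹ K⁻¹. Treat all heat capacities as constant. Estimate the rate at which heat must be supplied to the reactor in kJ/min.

Q_in = 21200 kJ/min

Extent of reaction ξ = 0.321 × 11.8 = 3.7878 mol/s
Reaction term: ξ·ΔH°_rxn = 3.7878 × 37.0 = 140.15 kJ/s
Sensible, feed 53.3→25 °C: -56.436 kJ/s
Outlet flows (mol/s): A 8.0122, B 3.7878
Sensible, products 25→164 °C: 270.35 kJ/s
Q = ΔH = 354.06 kJ/s = 354.06 kW
Heat supplied = 21244 kJ/min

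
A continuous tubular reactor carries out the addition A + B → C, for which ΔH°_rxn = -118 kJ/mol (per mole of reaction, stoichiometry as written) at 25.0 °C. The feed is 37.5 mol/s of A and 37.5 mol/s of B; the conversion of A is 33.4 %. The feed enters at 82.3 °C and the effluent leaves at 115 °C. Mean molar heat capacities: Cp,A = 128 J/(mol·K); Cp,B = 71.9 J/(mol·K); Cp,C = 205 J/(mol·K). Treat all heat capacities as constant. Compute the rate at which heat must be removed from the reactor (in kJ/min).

Extent of reaction ξ = 0.334 × 37.5 = 12.525 mol/s
Reaction term: ξ·ΔH°_rxn = 12.525 × -118 = -1478 kJ/s
Sensible, feed 82.3→25 °C: -429.54 kJ/s
Outlet flows (mol/s): A 24.975, B 24.975, C 12.525
Sensible, products 25→115 °C: 680.41 kJ/s
Q = ΔH = -1227.1 kJ/s = -1227.1 kW
Heat removed = 73624 kJ/min

Q_out = 73600 kJ/min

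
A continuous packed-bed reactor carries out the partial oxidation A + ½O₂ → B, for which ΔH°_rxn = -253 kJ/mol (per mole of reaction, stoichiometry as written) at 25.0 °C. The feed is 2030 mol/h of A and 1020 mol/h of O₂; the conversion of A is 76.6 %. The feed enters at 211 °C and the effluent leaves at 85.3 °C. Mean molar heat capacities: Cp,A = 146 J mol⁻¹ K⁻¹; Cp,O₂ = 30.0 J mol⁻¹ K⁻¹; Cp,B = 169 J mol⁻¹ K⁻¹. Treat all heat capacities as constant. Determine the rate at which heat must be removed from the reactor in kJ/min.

Q_out = 7230 kJ/min

Extent of reaction ξ = 0.766 × 2030 = 1555 mol/h
Reaction term: ξ·ΔH°_rxn = 1555 × -253 = -393410 kJ/h
Sensible, feed 211→25 °C: -60818 kJ/h
Outlet flows (mol/h): A 475.02, O₂ 242.51, B 1555
Sensible, products 25→85.3 °C: 20467 kJ/h
Q = ΔH = -433760 kJ/h = -120.49 kW
Heat removed = 7229.4 kJ/min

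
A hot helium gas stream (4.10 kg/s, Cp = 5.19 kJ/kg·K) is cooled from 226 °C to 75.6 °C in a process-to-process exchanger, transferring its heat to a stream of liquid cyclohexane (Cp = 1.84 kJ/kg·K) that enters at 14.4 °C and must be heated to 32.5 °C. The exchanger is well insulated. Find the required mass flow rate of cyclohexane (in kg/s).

ṁ_c = 96.1 kg/s

Heat released by hot stream: Q = 4.10 × 5.19 × (226 − 75.6) = 3200.4 kJ/s
Energy balance on cold side (adiabatic exchanger): Q = ṁ_c·Cp_c·(T_c,out − T_c,in)
ṁ_c = 3200.4 / [1.84 × (32.5 − 14.4)] = 96.095 kg/s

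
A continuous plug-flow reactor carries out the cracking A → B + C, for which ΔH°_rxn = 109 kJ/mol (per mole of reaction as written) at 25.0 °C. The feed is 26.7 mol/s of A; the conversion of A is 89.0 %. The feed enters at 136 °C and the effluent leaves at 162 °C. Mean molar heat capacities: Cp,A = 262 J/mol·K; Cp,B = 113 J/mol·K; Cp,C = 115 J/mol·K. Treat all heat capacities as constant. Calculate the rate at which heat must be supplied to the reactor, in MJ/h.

Q_in = 9580 MJ/h

Extent of reaction ξ = 0.890 × 26.7 = 23.763 mol/s
Reaction term: ξ·ΔH°_rxn = 23.763 × 109 = 2590.2 kJ/s
Sensible, feed 136→25 °C: -776.49 kJ/s
Outlet flows (mol/s): A 2.937, B 23.763, C 23.763
Sensible, products 25→162 °C: 847.68 kJ/s
Q = ΔH = 2661.4 kJ/s = 2661.4 kW
Heat supplied = 9580.9 MJ/h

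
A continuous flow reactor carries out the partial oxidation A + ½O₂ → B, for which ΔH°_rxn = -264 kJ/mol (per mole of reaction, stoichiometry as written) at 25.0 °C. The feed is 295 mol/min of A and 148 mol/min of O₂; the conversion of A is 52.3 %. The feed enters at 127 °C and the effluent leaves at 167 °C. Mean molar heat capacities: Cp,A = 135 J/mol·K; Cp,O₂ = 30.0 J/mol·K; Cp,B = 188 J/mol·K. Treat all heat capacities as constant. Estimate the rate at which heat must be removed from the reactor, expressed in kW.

Extent of reaction ξ = 0.523 × 295 = 154.28 mol/min
Reaction term: ξ·ΔH°_rxn = 154.28 × -264 = -40731 kJ/min
Sensible, feed 127→25 °C: -4515 kJ/min
Outlet flows (mol/min): A 140.72, O₂ 70.858, B 154.28
Sensible, products 25→167 °C: 7118.2 kJ/min
Q = ΔH = -38128 kJ/min = -635.47 kW
Heat removed = 635.47 kW

Q_out = 635 kW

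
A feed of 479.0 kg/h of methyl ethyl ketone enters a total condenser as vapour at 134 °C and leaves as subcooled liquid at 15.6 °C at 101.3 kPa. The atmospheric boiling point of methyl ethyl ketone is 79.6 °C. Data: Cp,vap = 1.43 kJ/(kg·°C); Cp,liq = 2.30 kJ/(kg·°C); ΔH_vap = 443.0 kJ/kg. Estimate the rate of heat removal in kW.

vapour 134→79.6 °C: -77.792 kJ/kg
condensation at 79.6 °C: -443 kJ/kg
liquid 79.6→15.6 °C: -147.2 kJ/kg
Δh = -77.792 + -443 + -147.2 = -667.99 kJ/kg
Q = ṁ·Δh = 479.0 kg/h × -667.99 kJ/kg = -319970 kJ/h
|Q| = 88.88 kW

Q_c = 88.9 kW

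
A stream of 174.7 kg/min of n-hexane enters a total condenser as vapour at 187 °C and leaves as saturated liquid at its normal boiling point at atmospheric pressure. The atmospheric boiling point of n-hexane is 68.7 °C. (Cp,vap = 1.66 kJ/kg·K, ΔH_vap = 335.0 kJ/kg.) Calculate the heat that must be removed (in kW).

Q_c = 1550 kW

vapour 187→68.7 °C: -196.38 kJ/kg
condensation at 68.7 °C: -335 kJ/kg
Δh = -196.38 + -335 = -531.38 kJ/kg
Q = ṁ·Δh = 174.7 kg/min × -531.38 kJ/kg = -92832 kJ/min
|Q| = 1547.2 kW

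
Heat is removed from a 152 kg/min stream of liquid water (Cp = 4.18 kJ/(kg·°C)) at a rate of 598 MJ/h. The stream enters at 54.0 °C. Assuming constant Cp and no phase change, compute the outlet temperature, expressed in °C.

Q = 598 MJ/h = 9966.7 kJ/min
ΔT = Q/(ṁ·Cp) = 9966.7/(152×4.18) = 15.687 K
T_out = 54.0 − 15.687 = 38.313 °C

T_out = 38.3 °C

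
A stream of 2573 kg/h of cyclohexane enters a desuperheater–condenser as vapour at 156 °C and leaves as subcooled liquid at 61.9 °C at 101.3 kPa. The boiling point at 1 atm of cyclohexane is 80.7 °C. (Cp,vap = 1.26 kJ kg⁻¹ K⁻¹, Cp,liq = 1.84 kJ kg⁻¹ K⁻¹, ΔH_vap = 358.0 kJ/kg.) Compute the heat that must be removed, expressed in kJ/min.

vapour 156→80.7 °C: -94.878 kJ/kg
condensation at 80.7 °C: -358 kJ/kg
liquid 80.7→61.9 °C: -34.592 kJ/kg
Δh = -94.878 + -358 + -34.592 = -487.47 kJ/kg
Q = ṁ·Δh = 2573 kg/h × -487.47 kJ/kg = -1.2543e+06 kJ/h
|Q| = 348.41 kW = 20904 kJ/min

Q_c = 20900 kJ/min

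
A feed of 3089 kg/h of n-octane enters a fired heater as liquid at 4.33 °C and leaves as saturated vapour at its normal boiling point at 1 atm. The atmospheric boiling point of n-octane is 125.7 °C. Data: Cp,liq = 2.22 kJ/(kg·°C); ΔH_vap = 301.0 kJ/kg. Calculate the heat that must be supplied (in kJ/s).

Q = 489 kJ/s

liquid 4.33→125.7 °C: 269.44 kJ/kg
vaporisation at 125.7 °C: 301 kJ/kg
Δh = 269.44 + 301 = 570.44 kJ/kg
Q = ṁ·Δh = 3089 kg/h × 570.44 kJ/kg = 1.7621e+06 kJ/h
|Q| = 489.47 kW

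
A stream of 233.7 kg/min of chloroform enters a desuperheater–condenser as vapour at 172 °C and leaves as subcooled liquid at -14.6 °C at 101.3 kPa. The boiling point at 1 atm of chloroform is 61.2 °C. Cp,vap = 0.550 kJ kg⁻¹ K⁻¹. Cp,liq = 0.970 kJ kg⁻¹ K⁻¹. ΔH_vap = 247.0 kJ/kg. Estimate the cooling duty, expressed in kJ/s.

vapour 172→61.2 °C: -60.94 kJ/kg
condensation at 61.2 °C: -247 kJ/kg
liquid 61.2→-14.6 °C: -73.526 kJ/kg
Δh = -60.94 + -247 + -73.526 = -381.47 kJ/kg
Q = ṁ·Δh = 233.7 kg/min × -381.47 kJ/kg = -89149 kJ/min
|Q| = 1485.8 kW

Q_c = 1490 kJ/s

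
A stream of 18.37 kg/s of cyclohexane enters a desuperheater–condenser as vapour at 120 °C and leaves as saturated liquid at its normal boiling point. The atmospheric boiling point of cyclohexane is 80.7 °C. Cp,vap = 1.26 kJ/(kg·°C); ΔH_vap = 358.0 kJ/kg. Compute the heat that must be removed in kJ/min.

Q_c = 449000 kJ/min

vapour 120→80.7 °C: -49.518 kJ/kg
condensation at 80.7 °C: -358 kJ/kg
Δh = -49.518 + -358 = -407.52 kJ/kg
Q = ṁ·Δh = 18.37 kg/s × -407.52 kJ/kg = -7486.1 kJ/s
|Q| = 7486.1 kW = 449170 kJ/min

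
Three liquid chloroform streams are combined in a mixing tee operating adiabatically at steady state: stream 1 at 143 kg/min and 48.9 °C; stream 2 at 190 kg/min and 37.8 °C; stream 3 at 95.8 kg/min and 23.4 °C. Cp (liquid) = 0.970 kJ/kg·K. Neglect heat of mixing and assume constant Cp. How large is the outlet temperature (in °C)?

Energy balance with Q = 0: Σ ṁᵢCp,ᵢ(T_out − Tᵢ) = 0
T_out = Σ ṁᵢCp,ᵢTᵢ / Σ ṁᵢCp,ᵢ
      = 15924 / 415.94 = 38.285 °C

T_out = 38.3 °C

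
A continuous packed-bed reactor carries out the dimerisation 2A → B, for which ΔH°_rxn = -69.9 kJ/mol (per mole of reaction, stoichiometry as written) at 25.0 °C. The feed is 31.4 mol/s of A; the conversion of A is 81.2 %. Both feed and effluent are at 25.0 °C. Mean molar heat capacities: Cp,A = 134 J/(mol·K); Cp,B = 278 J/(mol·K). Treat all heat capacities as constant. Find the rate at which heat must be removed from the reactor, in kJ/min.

Q_out = 53500 kJ/min

Extent of reaction ξ = 0.812 × 31.4 / 2 = 12.748 mol/s
Reaction term: ξ·ΔH°_rxn = 12.748 × -69.9 = -891.11 kJ/s
Q = ΔH = -891.11 kJ/s = -891.11 kW
Heat removed = 53467 kJ/min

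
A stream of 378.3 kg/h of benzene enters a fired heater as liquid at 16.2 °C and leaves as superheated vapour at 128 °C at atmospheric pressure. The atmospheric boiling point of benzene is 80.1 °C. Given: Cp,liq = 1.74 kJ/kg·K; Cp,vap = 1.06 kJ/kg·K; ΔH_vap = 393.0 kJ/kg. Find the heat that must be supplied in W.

liquid 16.2→80.1 °C: 111.19 kJ/kg
vaporisation at 80.1 °C: 393 kJ/kg
vapour 80.1→128 °C: 50.774 kJ/kg
Δh = 111.19 + 393 + 50.774 = 554.96 kJ/kg
Q = ṁ·Δh = 378.3 kg/h × 554.96 kJ/kg = 209940 kJ/h
|Q| = 58.317 kW = 58317 W

Q = 58300 W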